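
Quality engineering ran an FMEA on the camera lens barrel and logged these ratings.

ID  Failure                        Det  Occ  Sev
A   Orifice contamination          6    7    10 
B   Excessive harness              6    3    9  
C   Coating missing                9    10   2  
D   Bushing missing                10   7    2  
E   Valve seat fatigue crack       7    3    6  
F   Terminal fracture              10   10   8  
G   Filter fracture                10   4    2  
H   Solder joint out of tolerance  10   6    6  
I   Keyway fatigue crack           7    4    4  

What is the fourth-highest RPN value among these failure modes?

RPN = Severity × Occurrence × Detection:
  A: 10 × 7 × 6 = 420
  B: 9 × 3 × 6 = 162
  C: 2 × 10 × 9 = 180
  D: 2 × 7 × 10 = 140
  E: 6 × 3 × 7 = 126
  F: 8 × 10 × 10 = 800
  G: 2 × 4 × 10 = 80
  H: 6 × 6 × 10 = 360
  I: 4 × 4 × 7 = 112
Sorted descending: 800, 420, 360, 180, 162, 140, 126, 112, 80.
The fourth-highest RPN is 180 (C).

180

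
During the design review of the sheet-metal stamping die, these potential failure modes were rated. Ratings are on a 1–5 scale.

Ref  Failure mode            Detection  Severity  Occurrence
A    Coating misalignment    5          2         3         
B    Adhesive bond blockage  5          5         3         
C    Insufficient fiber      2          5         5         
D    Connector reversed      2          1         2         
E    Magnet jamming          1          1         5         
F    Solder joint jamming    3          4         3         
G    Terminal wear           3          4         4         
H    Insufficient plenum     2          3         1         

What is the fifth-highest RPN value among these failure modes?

RPN = Severity × Occurrence × Detection:
  A: 2 × 3 × 5 = 30
  B: 5 × 3 × 5 = 75
  C: 5 × 5 × 2 = 50
  D: 1 × 2 × 2 = 4
  E: 1 × 5 × 1 = 5
  F: 4 × 3 × 3 = 36
  G: 4 × 4 × 3 = 48
  H: 3 × 1 × 2 = 6
Sorted descending: 75, 50, 48, 36, 30, 6, 5, 4.
The fifth-highest RPN is 30 (A).

30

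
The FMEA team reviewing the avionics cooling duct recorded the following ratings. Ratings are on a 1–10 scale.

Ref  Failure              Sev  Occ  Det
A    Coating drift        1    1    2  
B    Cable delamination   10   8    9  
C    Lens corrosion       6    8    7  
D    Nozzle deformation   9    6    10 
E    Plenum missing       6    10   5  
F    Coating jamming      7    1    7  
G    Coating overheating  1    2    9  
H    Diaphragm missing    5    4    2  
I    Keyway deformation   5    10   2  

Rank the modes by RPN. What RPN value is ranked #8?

18

RPN = Severity × Occurrence × Detection:
  A: 1 × 1 × 2 = 2
  B: 10 × 8 × 9 = 720
  C: 6 × 8 × 7 = 336
  D: 9 × 6 × 10 = 540
  E: 6 × 10 × 5 = 300
  F: 7 × 1 × 7 = 49
  G: 1 × 2 × 9 = 18
  H: 5 × 4 × 2 = 40
  I: 5 × 10 × 2 = 100
Sorted descending: 720, 540, 336, 300, 100, 49, 40, 18, 2.
The eighth-highest RPN is 18 (G).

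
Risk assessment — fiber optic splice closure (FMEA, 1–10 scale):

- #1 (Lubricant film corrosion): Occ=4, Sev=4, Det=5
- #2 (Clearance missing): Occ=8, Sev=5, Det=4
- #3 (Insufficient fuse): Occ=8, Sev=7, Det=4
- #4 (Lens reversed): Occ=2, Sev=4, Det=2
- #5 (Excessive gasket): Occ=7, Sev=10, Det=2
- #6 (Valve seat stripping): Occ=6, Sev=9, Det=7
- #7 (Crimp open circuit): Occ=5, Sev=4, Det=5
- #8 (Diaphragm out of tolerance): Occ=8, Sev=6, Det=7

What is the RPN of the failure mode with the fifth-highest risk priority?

140

RPN = Severity × Occurrence × Detection:
  #1: 4 × 4 × 5 = 80
  #2: 5 × 8 × 4 = 160
  #3: 7 × 8 × 4 = 224
  #4: 4 × 2 × 2 = 16
  #5: 10 × 7 × 2 = 140
  #6: 9 × 6 × 7 = 378
  #7: 4 × 5 × 5 = 100
  #8: 6 × 8 × 7 = 336
Sorted descending: 378, 336, 224, 160, 140, 100, 80, 16.
The fifth-highest RPN is 140 (#5).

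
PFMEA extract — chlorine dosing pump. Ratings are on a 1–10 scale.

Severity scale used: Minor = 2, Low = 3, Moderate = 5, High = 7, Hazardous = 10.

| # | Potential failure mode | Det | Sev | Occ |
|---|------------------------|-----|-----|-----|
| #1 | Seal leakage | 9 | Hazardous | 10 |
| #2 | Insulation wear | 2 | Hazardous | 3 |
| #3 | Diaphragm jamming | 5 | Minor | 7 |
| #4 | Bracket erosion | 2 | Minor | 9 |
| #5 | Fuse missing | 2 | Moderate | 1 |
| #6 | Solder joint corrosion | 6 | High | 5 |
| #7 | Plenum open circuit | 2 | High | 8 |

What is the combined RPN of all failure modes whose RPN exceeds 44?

RPN = Severity × Occurrence × Detection:
  #1: 10 × 10 × 9 = 900
  #2: 10 × 3 × 2 = 60
  #3: 2 × 7 × 5 = 70
  #4: 2 × 9 × 2 = 36
  #5: 5 × 1 × 2 = 10
  #6: 7 × 5 × 6 = 210
  #7: 7 × 8 × 2 = 112
RPN > 44: #1 (900), #2 (60), #3 (70), #6 (210), #7 (112).
Sum: 900 + 60 + 70 + 210 + 112 = 1352.

1352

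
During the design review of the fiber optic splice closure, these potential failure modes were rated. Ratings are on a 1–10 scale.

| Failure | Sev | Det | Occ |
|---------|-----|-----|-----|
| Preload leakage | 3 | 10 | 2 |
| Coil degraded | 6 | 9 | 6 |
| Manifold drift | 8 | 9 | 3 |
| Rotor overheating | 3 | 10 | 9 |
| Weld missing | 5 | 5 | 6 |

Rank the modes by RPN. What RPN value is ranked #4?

150

RPN = Severity × Occurrence × Detection:
  Preload leakage: 3 × 2 × 10 = 60
  Coil degraded: 6 × 6 × 9 = 324
  Manifold drift: 8 × 3 × 9 = 216
  Rotor overheating: 3 × 9 × 10 = 270
  Weld missing: 5 × 6 × 5 = 150
Sorted descending: 324, 270, 216, 150, 60.
The fourth-highest RPN is 150 (Weld missing).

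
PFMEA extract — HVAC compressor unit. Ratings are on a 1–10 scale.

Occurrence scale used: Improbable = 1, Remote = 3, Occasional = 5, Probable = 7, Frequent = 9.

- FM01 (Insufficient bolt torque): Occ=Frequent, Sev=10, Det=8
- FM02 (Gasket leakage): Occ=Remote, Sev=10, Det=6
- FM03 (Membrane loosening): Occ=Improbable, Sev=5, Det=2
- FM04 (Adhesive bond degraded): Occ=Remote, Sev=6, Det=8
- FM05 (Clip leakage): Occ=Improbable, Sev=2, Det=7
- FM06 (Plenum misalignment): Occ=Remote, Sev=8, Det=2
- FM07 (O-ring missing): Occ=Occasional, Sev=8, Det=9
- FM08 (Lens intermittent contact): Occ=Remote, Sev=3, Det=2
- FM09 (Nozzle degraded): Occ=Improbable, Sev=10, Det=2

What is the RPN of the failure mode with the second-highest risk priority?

360

RPN = Severity × Occurrence × Detection:
  FM01: 10 × 9 × 8 = 720
  FM02: 10 × 3 × 6 = 180
  FM03: 5 × 1 × 2 = 10
  FM04: 6 × 3 × 8 = 144
  FM05: 2 × 1 × 7 = 14
  FM06: 8 × 3 × 2 = 48
  FM07: 8 × 5 × 9 = 360
  FM08: 3 × 3 × 2 = 18
  FM09: 10 × 1 × 2 = 20
Sorted descending: 720, 360, 180, 144, 48, 20, 18, 14, 10.
The second-highest RPN is 360 (FM07).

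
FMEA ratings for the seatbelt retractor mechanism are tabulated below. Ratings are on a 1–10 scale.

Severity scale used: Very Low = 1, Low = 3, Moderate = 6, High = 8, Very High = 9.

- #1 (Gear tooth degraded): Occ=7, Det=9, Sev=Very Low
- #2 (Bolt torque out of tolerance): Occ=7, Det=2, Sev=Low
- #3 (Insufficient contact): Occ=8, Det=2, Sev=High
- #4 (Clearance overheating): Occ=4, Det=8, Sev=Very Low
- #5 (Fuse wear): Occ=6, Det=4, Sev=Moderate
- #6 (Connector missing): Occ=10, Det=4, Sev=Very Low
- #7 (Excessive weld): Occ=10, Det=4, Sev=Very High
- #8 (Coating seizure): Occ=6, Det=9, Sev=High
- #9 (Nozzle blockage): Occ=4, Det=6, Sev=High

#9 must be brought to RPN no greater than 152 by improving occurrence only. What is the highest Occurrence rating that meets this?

3

#9: S=8, O=4, D=6 → current RPN = 192.
Fixed product = 48. Need 48 × O ≤ 152, so O ≤ 152/48 = 3.17.
Maximum integer Occurrence rating = 3 (gives RPN 144; O=4 would give 192 > 152).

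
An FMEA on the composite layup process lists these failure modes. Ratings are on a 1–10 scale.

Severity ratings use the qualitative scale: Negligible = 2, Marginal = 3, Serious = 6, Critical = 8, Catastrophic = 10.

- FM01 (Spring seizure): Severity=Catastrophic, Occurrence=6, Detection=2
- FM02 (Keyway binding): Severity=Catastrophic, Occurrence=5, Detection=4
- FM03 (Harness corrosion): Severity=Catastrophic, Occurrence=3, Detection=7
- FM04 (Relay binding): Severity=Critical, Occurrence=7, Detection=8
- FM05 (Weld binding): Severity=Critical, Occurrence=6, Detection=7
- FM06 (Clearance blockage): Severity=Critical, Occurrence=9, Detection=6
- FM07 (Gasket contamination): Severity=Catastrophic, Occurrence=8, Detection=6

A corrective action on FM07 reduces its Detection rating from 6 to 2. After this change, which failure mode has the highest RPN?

FM04

RPN = Severity × Occurrence × Detection:
  FM01: 10 × 6 × 2 = 120
  FM02: 10 × 5 × 4 = 200
  FM03: 10 × 3 × 7 = 210
  FM04: 8 × 7 × 8 = 448
  FM05: 8 × 6 × 7 = 336
  FM06: 8 × 9 × 6 = 432
  FM07: 10 × 8 × 6 = 480
After action: FM07 → 10 × 8 × 2 = 160.
Revised RPNs: FM04=448, FM06=432, FM05=336, FM03=210, FM02=200, FM07=160, FM01=120.
Highest is now FM04 (448).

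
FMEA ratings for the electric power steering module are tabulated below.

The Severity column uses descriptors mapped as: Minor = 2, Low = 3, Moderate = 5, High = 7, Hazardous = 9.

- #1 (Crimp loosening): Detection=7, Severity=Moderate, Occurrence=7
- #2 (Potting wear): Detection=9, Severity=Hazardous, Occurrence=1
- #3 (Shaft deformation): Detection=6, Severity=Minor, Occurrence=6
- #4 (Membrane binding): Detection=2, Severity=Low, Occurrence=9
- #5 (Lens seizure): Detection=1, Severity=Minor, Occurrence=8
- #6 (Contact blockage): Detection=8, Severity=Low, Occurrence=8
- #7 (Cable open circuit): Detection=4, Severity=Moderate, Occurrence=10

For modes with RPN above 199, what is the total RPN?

RPN = Severity × Occurrence × Detection:
  #1: 5 × 7 × 7 = 245
  #2: 9 × 1 × 9 = 81
  #3: 2 × 6 × 6 = 72
  #4: 3 × 9 × 2 = 54
  #5: 2 × 8 × 1 = 16
  #6: 3 × 8 × 8 = 192
  #7: 5 × 10 × 4 = 200
RPN > 199: #1 (245), #7 (200).
Sum: 245 + 200 = 445.

445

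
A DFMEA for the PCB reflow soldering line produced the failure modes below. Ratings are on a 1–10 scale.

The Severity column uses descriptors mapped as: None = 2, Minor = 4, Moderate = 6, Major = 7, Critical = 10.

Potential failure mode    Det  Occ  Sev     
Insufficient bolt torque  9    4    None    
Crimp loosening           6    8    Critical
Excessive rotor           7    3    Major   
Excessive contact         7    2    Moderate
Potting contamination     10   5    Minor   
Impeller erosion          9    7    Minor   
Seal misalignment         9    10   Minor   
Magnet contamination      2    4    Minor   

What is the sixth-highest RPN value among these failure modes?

84

RPN = Severity × Occurrence × Detection:
  Insufficient bolt torque: 2 × 4 × 9 = 72
  Crimp loosening: 10 × 8 × 6 = 480
  Excessive rotor: 7 × 3 × 7 = 147
  Excessive contact: 6 × 2 × 7 = 84
  Potting contamination: 4 × 5 × 10 = 200
  Impeller erosion: 4 × 7 × 9 = 252
  Seal misalignment: 4 × 10 × 9 = 360
  Magnet contamination: 4 × 4 × 2 = 32
Sorted descending: 480, 360, 252, 200, 147, 84, 72, 32.
The sixth-highest RPN is 84 (Excessive contact).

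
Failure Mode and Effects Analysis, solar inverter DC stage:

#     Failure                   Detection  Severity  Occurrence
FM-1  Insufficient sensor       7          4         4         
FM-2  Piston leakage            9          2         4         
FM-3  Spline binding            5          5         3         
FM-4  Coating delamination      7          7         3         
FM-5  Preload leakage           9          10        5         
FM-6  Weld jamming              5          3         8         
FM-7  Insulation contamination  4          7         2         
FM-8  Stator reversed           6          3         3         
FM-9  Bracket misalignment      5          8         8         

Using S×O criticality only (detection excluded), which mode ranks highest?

FM-9

Criticality = Severity × Occurrence:
  FM-1: 4 × 4 = 16
  FM-2: 2 × 4 = 8
  FM-3: 5 × 3 = 15
  FM-4: 7 × 3 = 21
  FM-5: 10 × 5 = 50
  FM-6: 3 × 8 = 24
  FM-7: 7 × 2 = 14
  FM-8: 3 × 3 = 9
  FM-9: 8 × 8 = 64
Highest criticality is 64 → FM-9.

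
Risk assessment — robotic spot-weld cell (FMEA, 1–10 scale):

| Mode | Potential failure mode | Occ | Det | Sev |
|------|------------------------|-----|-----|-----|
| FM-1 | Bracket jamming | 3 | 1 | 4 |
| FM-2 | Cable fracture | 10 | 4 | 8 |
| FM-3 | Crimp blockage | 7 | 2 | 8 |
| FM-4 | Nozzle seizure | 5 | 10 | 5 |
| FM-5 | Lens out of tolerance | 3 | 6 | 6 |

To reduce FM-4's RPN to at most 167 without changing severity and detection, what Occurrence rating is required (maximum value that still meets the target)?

3

FM-4: S=5, O=5, D=10 → current RPN = 250.
Fixed product = 50. Need 50 × O ≤ 167, so O ≤ 167/50 = 3.34.
Maximum integer Occurrence rating = 3 (gives RPN 150; O=4 would give 200 > 167).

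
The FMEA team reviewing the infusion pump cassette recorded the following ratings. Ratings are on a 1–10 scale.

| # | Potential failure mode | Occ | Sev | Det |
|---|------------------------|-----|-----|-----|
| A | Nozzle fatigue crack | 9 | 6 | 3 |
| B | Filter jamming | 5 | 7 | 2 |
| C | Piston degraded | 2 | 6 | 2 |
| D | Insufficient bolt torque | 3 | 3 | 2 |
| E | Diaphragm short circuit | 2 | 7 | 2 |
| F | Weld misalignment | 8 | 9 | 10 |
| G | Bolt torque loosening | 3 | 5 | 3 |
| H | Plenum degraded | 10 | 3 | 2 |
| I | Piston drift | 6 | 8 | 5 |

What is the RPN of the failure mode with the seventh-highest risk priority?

28

RPN = Severity × Occurrence × Detection:
  A: 6 × 9 × 3 = 162
  B: 7 × 5 × 2 = 70
  C: 6 × 2 × 2 = 24
  D: 3 × 3 × 2 = 18
  E: 7 × 2 × 2 = 28
  F: 9 × 8 × 10 = 720
  G: 5 × 3 × 3 = 45
  H: 3 × 10 × 2 = 60
  I: 8 × 6 × 5 = 240
Sorted descending: 720, 240, 162, 70, 60, 45, 28, 24, 18.
The seventh-highest RPN is 28 (E).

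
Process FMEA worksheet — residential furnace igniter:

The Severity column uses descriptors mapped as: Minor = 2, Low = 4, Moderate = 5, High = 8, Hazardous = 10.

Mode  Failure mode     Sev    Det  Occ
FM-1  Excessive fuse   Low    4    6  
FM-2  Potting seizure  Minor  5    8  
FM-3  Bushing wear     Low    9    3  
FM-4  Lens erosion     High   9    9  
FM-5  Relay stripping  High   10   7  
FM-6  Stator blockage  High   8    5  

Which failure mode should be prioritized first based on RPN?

FM-4

RPN = Severity × Occurrence × Detection:
  FM-1: 4 × 6 × 4 = 96
  FM-2: 2 × 8 × 5 = 80
  FM-3: 4 × 3 × 9 = 108
  FM-4: 8 × 9 × 9 = 648
  FM-5: 8 × 7 × 10 = 560
  FM-6: 8 × 5 × 8 = 320
Highest RPN is 648 → FM-4.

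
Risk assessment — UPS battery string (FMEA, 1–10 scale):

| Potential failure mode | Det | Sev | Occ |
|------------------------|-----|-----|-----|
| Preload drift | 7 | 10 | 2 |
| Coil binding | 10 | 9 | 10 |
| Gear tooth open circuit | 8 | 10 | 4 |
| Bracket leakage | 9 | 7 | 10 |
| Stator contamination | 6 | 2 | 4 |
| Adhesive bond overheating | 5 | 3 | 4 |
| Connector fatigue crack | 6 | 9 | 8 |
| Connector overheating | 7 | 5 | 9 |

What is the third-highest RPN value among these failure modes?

RPN = Severity × Occurrence × Detection:
  Preload drift: 10 × 2 × 7 = 140
  Coil binding: 9 × 10 × 10 = 900
  Gear tooth open circuit: 10 × 4 × 8 = 320
  Bracket leakage: 7 × 10 × 9 = 630
  Stator contamination: 2 × 4 × 6 = 48
  Adhesive bond overheating: 3 × 4 × 5 = 60
  Connector fatigue crack: 9 × 8 × 6 = 432
  Connector overheating: 5 × 9 × 7 = 315
Sorted descending: 900, 630, 432, 320, 315, 140, 60, 48.
The third-highest RPN is 432 (Connector fatigue crack).

432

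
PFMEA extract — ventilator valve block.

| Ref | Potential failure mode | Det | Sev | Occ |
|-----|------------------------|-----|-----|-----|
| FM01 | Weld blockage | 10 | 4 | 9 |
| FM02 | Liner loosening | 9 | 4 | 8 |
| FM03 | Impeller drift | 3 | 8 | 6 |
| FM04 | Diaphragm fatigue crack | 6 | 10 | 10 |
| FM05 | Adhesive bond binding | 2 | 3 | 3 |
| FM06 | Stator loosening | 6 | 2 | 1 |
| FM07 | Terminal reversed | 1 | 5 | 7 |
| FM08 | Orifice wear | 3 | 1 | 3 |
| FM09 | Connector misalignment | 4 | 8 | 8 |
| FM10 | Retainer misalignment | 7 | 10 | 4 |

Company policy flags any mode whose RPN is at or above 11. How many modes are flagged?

RPN = Severity × Occurrence × Detection:
  FM01: 4 × 9 × 10 = 360
  FM02: 4 × 8 × 9 = 288
  FM03: 8 × 6 × 3 = 144
  FM04: 10 × 10 × 6 = 600
  FM05: 3 × 3 × 2 = 18
  FM06: 2 × 1 × 6 = 12
  FM07: 5 × 7 × 1 = 35
  FM08: 1 × 3 × 3 = 9
  FM09: 8 × 8 × 4 = 256
  FM10: 10 × 4 × 7 = 280
Modes with RPN ≥ 11: FM01 (360), FM02 (288), FM03 (144), FM04 (600), FM05 (18), FM06 (12), FM07 (35), FM09 (256), FM10 (280) → 9.

9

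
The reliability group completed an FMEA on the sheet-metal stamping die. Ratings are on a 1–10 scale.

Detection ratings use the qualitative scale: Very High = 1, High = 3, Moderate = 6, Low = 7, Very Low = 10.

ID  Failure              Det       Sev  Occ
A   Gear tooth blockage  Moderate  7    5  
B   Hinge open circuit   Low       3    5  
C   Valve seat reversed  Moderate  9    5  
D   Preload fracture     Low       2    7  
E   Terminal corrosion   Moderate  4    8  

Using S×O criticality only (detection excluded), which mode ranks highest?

C

Criticality = Severity × Occurrence:
  A: 7 × 5 = 35
  B: 3 × 5 = 15
  C: 9 × 5 = 45
  D: 2 × 7 = 14
  E: 4 × 8 = 32
Highest criticality is 45 → C.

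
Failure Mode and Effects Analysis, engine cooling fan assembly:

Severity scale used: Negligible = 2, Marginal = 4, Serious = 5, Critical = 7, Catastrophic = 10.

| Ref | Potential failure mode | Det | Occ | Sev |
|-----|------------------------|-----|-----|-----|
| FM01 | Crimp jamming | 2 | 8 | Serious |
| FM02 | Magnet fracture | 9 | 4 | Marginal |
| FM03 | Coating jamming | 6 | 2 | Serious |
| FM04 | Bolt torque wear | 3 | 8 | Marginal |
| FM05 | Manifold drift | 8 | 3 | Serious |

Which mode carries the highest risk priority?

FM02

RPN = Severity × Occurrence × Detection:
  FM01: 5 × 8 × 2 = 80
  FM02: 4 × 4 × 9 = 144
  FM03: 5 × 2 × 6 = 60
  FM04: 4 × 8 × 3 = 96
  FM05: 5 × 3 × 8 = 120
Highest RPN is 144 → FM02.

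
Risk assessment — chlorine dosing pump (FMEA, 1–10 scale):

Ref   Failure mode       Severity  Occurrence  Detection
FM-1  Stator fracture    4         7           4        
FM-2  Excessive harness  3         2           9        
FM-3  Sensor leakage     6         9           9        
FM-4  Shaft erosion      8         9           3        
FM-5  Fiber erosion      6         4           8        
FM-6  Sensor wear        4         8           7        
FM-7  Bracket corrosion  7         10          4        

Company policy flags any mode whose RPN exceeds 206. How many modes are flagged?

4

RPN = Severity × Occurrence × Detection:
  FM-1: 4 × 7 × 4 = 112
  FM-2: 3 × 2 × 9 = 54
  FM-3: 6 × 9 × 9 = 486
  FM-4: 8 × 9 × 3 = 216
  FM-5: 6 × 4 × 8 = 192
  FM-6: 4 × 8 × 7 = 224
  FM-7: 7 × 10 × 4 = 280
Modes with RPN > 206: FM-3 (486), FM-4 (216), FM-6 (224), FM-7 (280) → 4.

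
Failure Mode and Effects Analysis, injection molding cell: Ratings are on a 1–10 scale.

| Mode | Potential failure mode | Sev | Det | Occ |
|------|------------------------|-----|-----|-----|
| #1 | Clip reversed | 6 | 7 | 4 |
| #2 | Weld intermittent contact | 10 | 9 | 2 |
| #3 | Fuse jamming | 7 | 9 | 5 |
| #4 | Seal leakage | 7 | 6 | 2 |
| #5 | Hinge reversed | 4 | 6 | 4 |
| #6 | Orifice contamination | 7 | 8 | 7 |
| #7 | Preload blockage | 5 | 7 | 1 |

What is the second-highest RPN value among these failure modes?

315

RPN = Severity × Occurrence × Detection:
  #1: 6 × 4 × 7 = 168
  #2: 10 × 2 × 9 = 180
  #3: 7 × 5 × 9 = 315
  #4: 7 × 2 × 6 = 84
  #5: 4 × 4 × 6 = 96
  #6: 7 × 7 × 8 = 392
  #7: 5 × 1 × 7 = 35
Sorted descending: 392, 315, 180, 168, 96, 84, 35.
The second-highest RPN is 315 (#3).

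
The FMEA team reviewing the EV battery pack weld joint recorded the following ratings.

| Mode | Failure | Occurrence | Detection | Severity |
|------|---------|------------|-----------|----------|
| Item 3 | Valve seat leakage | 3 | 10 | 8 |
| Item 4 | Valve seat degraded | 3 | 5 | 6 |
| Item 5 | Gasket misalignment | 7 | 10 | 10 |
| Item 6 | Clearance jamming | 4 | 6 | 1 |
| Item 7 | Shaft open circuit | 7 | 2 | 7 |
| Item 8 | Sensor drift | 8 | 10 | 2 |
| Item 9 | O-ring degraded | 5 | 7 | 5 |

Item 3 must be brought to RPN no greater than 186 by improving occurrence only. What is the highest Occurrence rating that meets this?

Item 3: S=8, O=3, D=10 → current RPN = 240.
Fixed product = 80. Need 80 × O ≤ 186, so O ≤ 186/80 = 2.33.
Maximum integer Occurrence rating = 2 (gives RPN 160; O=3 would give 240 > 186).

2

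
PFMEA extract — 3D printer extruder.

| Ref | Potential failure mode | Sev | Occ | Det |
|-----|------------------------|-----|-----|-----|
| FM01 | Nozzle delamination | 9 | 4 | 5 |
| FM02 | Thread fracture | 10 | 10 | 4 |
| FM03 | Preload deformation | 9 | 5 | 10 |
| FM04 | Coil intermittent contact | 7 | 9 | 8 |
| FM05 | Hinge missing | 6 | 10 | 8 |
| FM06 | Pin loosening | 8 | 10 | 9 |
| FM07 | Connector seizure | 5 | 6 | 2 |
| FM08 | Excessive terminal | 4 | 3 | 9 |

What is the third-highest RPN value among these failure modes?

480

RPN = Severity × Occurrence × Detection:
  FM01: 9 × 4 × 5 = 180
  FM02: 10 × 10 × 4 = 400
  FM03: 9 × 5 × 10 = 450
  FM04: 7 × 9 × 8 = 504
  FM05: 6 × 10 × 8 = 480
  FM06: 8 × 10 × 9 = 720
  FM07: 5 × 6 × 2 = 60
  FM08: 4 × 3 × 9 = 108
Sorted descending: 720, 504, 480, 450, 400, 180, 108, 60.
The third-highest RPN is 480 (FM05).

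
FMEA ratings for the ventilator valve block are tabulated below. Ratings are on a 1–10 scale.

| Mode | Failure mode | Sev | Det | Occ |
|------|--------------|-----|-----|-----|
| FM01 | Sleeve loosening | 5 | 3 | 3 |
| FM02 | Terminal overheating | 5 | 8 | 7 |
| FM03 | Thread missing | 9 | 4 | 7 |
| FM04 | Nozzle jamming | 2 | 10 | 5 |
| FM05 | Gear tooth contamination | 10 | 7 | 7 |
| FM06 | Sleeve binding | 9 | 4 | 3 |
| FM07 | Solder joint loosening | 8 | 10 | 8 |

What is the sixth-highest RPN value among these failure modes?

RPN = Severity × Occurrence × Detection:
  FM01: 5 × 3 × 3 = 45
  FM02: 5 × 7 × 8 = 280
  FM03: 9 × 7 × 4 = 252
  FM04: 2 × 5 × 10 = 100
  FM05: 10 × 7 × 7 = 490
  FM06: 9 × 3 × 4 = 108
  FM07: 8 × 8 × 10 = 640
Sorted descending: 640, 490, 280, 252, 108, 100, 45.
The sixth-highest RPN is 100 (FM04).

100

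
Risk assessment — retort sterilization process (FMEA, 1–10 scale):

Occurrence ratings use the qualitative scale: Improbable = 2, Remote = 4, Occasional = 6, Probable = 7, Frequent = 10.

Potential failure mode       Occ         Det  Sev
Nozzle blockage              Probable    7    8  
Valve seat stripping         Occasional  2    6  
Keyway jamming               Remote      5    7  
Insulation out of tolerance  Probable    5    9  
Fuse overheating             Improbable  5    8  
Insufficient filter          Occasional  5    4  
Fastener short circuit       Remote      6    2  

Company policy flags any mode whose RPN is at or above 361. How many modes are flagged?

1

RPN = Severity × Occurrence × Detection:
  Nozzle blockage: 8 × 7 × 7 = 392
  Valve seat stripping: 6 × 6 × 2 = 72
  Keyway jamming: 7 × 4 × 5 = 140
  Insulation out of tolerance: 9 × 7 × 5 = 315
  Fuse overheating: 8 × 2 × 5 = 80
  Insufficient filter: 4 × 6 × 5 = 120
  Fastener short circuit: 2 × 4 × 6 = 48
Modes with RPN ≥ 361: Nozzle blockage (392) → 1.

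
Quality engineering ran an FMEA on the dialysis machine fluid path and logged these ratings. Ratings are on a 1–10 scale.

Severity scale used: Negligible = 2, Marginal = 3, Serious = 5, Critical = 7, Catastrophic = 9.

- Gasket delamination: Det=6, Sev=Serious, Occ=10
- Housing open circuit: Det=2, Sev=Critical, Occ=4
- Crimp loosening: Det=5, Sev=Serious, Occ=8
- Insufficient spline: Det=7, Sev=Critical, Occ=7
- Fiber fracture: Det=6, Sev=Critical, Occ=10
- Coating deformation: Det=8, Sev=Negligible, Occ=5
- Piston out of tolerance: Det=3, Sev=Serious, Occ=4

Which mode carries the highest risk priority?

RPN = Severity × Occurrence × Detection:
  Gasket delamination: 5 × 10 × 6 = 300
  Housing open circuit: 7 × 4 × 2 = 56
  Crimp loosening: 5 × 8 × 5 = 200
  Insufficient spline: 7 × 7 × 7 = 343
  Fiber fracture: 7 × 10 × 6 = 420
  Coating deformation: 2 × 5 × 8 = 80
  Piston out of tolerance: 5 × 4 × 3 = 60
Highest RPN is 420 → Fiber fracture.

Fiber fracture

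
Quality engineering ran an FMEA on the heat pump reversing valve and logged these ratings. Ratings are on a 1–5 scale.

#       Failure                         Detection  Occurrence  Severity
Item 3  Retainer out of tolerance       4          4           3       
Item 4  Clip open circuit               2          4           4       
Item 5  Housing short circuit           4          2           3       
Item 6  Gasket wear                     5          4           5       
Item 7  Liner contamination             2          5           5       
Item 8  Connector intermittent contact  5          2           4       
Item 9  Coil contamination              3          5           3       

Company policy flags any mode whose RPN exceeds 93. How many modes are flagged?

RPN = Severity × Occurrence × Detection:
  Item 3: 3 × 4 × 4 = 48
  Item 4: 4 × 4 × 2 = 32
  Item 5: 3 × 2 × 4 = 24
  Item 6: 5 × 4 × 5 = 100
  Item 7: 5 × 5 × 2 = 50
  Item 8: 4 × 2 × 5 = 40
  Item 9: 3 × 5 × 3 = 45
Modes with RPN > 93: Item 6 (100) → 1.

1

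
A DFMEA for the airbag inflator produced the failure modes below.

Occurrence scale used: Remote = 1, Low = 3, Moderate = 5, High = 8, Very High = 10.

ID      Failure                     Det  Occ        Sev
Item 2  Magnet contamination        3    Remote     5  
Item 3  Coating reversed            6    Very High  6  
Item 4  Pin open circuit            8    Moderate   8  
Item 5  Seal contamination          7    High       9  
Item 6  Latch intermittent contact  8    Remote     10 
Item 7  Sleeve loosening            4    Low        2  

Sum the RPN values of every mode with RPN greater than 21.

1288

RPN = Severity × Occurrence × Detection:
  Item 2: 5 × 1 × 3 = 15
  Item 3: 6 × 10 × 6 = 360
  Item 4: 8 × 5 × 8 = 320
  Item 5: 9 × 8 × 7 = 504
  Item 6: 10 × 1 × 8 = 80
  Item 7: 2 × 3 × 4 = 24
RPN > 21: Item 3 (360), Item 4 (320), Item 5 (504), Item 6 (80), Item 7 (24).
Sum: 360 + 320 + 504 + 80 + 24 = 1288.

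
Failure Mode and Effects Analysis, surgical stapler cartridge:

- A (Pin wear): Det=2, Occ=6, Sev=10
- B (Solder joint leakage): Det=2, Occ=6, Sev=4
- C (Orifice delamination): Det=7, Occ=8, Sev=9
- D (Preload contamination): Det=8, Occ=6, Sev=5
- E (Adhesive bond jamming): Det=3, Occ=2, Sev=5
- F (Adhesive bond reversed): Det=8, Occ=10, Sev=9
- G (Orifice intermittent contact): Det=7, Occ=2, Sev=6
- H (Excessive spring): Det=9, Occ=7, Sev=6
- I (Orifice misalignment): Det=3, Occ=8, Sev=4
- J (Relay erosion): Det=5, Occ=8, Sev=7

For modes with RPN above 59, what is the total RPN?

2422

RPN = Severity × Occurrence × Detection:
  A: 10 × 6 × 2 = 120
  B: 4 × 6 × 2 = 48
  C: 9 × 8 × 7 = 504
  D: 5 × 6 × 8 = 240
  E: 5 × 2 × 3 = 30
  F: 9 × 10 × 8 = 720
  G: 6 × 2 × 7 = 84
  H: 6 × 7 × 9 = 378
  I: 4 × 8 × 3 = 96
  J: 7 × 8 × 5 = 280
RPN > 59: A (120), C (504), D (240), F (720), G (84), H (378), I (96), J (280).
Sum: 120 + 504 + 240 + 720 + 84 + 378 + 96 + 280 = 2422.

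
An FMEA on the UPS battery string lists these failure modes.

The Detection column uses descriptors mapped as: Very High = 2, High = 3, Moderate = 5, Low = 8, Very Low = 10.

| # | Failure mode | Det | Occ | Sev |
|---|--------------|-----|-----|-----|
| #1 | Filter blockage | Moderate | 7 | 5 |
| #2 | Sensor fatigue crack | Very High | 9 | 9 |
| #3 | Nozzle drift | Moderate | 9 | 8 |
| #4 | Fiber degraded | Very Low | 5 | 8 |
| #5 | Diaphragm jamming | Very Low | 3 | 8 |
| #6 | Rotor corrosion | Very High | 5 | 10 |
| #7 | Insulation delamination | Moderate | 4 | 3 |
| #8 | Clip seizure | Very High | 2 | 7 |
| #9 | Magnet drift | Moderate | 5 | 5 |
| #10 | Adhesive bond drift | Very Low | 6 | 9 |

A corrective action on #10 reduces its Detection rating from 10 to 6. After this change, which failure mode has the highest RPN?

RPN = Severity × Occurrence × Detection:
  #1: 5 × 7 × 5 = 175
  #2: 9 × 9 × 2 = 162
  #3: 8 × 9 × 5 = 360
  #4: 8 × 5 × 10 = 400
  #5: 8 × 3 × 10 = 240
  #6: 10 × 5 × 2 = 100
  #7: 3 × 4 × 5 = 60
  #8: 7 × 2 × 2 = 28
  #9: 5 × 5 × 5 = 125
  #10: 9 × 6 × 10 = 540
After action: #10 → 9 × 6 × 6 = 324.
Revised RPNs: #4=400, #3=360, #10=324, #5=240, #1=175, #2=162, #9=125, #6=100, #7=60, #8=28.
Highest is now #4 (400).

#4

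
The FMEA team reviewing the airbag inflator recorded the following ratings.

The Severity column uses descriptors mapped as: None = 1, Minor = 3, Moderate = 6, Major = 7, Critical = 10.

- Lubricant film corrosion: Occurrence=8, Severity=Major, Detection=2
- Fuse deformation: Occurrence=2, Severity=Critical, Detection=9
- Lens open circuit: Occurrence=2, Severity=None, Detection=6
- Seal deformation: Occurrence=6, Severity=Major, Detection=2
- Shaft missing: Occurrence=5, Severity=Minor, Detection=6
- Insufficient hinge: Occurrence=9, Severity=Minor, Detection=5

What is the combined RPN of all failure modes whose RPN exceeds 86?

517

RPN = Severity × Occurrence × Detection:
  Lubricant film corrosion: 7 × 8 × 2 = 112
  Fuse deformation: 10 × 2 × 9 = 180
  Lens open circuit: 1 × 2 × 6 = 12
  Seal deformation: 7 × 6 × 2 = 84
  Shaft missing: 3 × 5 × 6 = 90
  Insufficient hinge: 3 × 9 × 5 = 135
RPN > 86: Lubricant film corrosion (112), Fuse deformation (180), Shaft missing (90), Insufficient hinge (135).
Sum: 112 + 180 + 90 + 135 = 517.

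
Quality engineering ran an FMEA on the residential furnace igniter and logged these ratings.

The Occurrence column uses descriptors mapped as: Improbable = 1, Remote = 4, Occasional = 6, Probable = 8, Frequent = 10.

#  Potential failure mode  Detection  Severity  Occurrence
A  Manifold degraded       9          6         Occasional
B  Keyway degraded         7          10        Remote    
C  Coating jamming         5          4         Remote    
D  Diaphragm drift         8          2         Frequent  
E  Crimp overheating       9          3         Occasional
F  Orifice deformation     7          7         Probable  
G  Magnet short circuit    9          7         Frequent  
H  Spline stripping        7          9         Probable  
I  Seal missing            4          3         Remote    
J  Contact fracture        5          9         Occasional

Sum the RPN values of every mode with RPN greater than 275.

RPN = Severity × Occurrence × Detection:
  A: 6 × 6 × 9 = 324
  B: 10 × 4 × 7 = 280
  C: 4 × 4 × 5 = 80
  D: 2 × 10 × 8 = 160
  E: 3 × 6 × 9 = 162
  F: 7 × 8 × 7 = 392
  G: 7 × 10 × 9 = 630
  H: 9 × 8 × 7 = 504
  I: 3 × 4 × 4 = 48
  J: 9 × 6 × 5 = 270
RPN > 275: A (324), B (280), F (392), G (630), H (504).
Sum: 324 + 280 + 392 + 630 + 504 = 2130.

2130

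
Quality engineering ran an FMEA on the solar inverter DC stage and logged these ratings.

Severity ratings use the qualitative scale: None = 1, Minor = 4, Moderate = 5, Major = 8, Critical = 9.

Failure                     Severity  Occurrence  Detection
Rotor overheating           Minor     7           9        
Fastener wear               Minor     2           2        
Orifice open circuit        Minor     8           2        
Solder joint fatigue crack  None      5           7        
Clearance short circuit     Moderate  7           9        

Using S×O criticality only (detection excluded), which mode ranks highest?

Clearance short circuit

Criticality = Severity × Occurrence:
  Rotor overheating: 4 × 7 = 28
  Fastener wear: 4 × 2 = 8
  Orifice open circuit: 4 × 8 = 32
  Solder joint fatigue crack: 1 × 5 = 5
  Clearance short circuit: 5 × 7 = 35
Highest criticality is 35 → Clearance short circuit.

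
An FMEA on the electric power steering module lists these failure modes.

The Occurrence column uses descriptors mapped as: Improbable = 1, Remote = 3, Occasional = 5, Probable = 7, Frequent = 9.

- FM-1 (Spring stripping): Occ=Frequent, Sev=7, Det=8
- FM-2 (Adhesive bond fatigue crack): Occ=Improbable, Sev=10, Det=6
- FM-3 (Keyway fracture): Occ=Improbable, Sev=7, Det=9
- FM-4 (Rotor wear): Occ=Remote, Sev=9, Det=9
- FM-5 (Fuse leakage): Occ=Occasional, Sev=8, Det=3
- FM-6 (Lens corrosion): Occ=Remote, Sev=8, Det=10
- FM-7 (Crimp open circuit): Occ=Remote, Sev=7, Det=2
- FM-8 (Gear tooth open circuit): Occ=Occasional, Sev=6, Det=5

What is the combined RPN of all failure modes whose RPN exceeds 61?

RPN = Severity × Occurrence × Detection:
  FM-1: 7 × 9 × 8 = 504
  FM-2: 10 × 1 × 6 = 60
  FM-3: 7 × 1 × 9 = 63
  FM-4: 9 × 3 × 9 = 243
  FM-5: 8 × 5 × 3 = 120
  FM-6: 8 × 3 × 10 = 240
  FM-7: 7 × 3 × 2 = 42
  FM-8: 6 × 5 × 5 = 150
RPN > 61: FM-1 (504), FM-3 (63), FM-4 (243), FM-5 (120), FM-6 (240), FM-8 (150).
Sum: 504 + 63 + 243 + 120 + 240 + 150 = 1320.

1320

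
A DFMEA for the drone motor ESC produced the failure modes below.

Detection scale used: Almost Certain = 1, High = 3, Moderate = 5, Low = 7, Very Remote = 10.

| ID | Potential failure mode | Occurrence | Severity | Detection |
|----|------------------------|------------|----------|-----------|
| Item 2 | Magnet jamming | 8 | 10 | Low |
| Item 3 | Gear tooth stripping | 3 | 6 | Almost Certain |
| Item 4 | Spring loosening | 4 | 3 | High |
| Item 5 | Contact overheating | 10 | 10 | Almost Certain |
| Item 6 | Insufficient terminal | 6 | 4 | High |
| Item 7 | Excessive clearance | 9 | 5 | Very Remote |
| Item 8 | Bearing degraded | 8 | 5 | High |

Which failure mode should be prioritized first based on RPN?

RPN = Severity × Occurrence × Detection:
  Item 2: 10 × 8 × 7 = 560
  Item 3: 6 × 3 × 1 = 18
  Item 4: 3 × 4 × 3 = 36
  Item 5: 10 × 10 × 1 = 100
  Item 6: 4 × 6 × 3 = 72
  Item 7: 5 × 9 × 10 = 450
  Item 8: 5 × 8 × 3 = 120
Highest RPN is 560 → Item 2.

Item 2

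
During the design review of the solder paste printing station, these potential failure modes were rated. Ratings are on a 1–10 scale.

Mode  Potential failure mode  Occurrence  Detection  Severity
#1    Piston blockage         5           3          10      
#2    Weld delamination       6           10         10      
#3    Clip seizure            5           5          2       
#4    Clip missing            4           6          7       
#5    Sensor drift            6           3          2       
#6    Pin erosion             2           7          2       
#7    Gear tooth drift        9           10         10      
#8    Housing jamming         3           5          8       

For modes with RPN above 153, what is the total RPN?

RPN = Severity × Occurrence × Detection:
  #1: 10 × 5 × 3 = 150
  #2: 10 × 6 × 10 = 600
  #3: 2 × 5 × 5 = 50
  #4: 7 × 4 × 6 = 168
  #5: 2 × 6 × 3 = 36
  #6: 2 × 2 × 7 = 28
  #7: 10 × 9 × 10 = 900
  #8: 8 × 3 × 5 = 120
RPN > 153: #2 (600), #4 (168), #7 (900).
Sum: 600 + 168 + 900 = 1668.

1668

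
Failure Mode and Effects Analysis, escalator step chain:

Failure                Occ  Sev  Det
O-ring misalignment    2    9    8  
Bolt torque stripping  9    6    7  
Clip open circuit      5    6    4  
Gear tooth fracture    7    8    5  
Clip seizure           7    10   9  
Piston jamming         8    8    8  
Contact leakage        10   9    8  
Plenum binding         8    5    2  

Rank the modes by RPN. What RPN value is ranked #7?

RPN = Severity × Occurrence × Detection:
  O-ring misalignment: 9 × 2 × 8 = 144
  Bolt torque stripping: 6 × 9 × 7 = 378
  Clip open circuit: 6 × 5 × 4 = 120
  Gear tooth fracture: 8 × 7 × 5 = 280
  Clip seizure: 10 × 7 × 9 = 630
  Piston jamming: 8 × 8 × 8 = 512
  Contact leakage: 9 × 10 × 8 = 720
  Plenum binding: 5 × 8 × 2 = 80
Sorted descending: 720, 630, 512, 378, 280, 144, 120, 80.
The seventh-highest RPN is 120 (Clip open circuit).

120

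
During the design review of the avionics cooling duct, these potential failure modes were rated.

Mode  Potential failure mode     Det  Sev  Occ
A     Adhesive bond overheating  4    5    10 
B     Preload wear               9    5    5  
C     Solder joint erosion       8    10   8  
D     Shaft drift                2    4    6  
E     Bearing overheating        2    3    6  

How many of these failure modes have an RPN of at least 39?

RPN = Severity × Occurrence × Detection:
  A: 5 × 10 × 4 = 200
  B: 5 × 5 × 9 = 225
  C: 10 × 8 × 8 = 640
  D: 4 × 6 × 2 = 48
  E: 3 × 6 × 2 = 36
Modes with RPN ≥ 39: A (200), B (225), C (640), D (48) → 4.

4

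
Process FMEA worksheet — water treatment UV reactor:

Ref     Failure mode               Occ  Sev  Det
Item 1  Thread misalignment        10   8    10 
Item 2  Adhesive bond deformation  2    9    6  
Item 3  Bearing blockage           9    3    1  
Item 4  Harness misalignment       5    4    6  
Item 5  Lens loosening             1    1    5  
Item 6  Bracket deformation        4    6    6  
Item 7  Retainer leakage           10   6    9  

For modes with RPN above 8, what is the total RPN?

RPN = Severity × Occurrence × Detection:
  Item 1: 8 × 10 × 10 = 800
  Item 2: 9 × 2 × 6 = 108
  Item 3: 3 × 9 × 1 = 27
  Item 4: 4 × 5 × 6 = 120
  Item 5: 1 × 1 × 5 = 5
  Item 6: 6 × 4 × 6 = 144
  Item 7: 6 × 10 × 9 = 540
RPN > 8: Item 1 (800), Item 2 (108), Item 3 (27), Item 4 (120), Item 6 (144), Item 7 (540).
Sum: 800 + 108 + 27 + 120 + 144 + 540 = 1739.

1739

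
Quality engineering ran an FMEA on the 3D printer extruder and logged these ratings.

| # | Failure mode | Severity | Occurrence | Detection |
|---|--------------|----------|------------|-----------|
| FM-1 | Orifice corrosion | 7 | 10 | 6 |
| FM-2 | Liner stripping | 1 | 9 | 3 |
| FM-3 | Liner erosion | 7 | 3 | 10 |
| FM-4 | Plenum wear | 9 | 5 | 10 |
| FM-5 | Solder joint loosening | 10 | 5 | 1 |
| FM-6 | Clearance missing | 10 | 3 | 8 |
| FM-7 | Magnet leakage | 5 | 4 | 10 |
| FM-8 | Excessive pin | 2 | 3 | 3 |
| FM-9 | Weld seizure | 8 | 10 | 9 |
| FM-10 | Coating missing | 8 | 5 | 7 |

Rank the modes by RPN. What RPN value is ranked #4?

RPN = Severity × Occurrence × Detection:
  FM-1: 7 × 10 × 6 = 420
  FM-2: 1 × 9 × 3 = 27
  FM-3: 7 × 3 × 10 = 210
  FM-4: 9 × 5 × 10 = 450
  FM-5: 10 × 5 × 1 = 50
  FM-6: 10 × 3 × 8 = 240
  FM-7: 5 × 4 × 10 = 200
  FM-8: 2 × 3 × 3 = 18
  FM-9: 8 × 10 × 9 = 720
  FM-10: 8 × 5 × 7 = 280
Sorted descending: 720, 450, 420, 280, 240, 210, 200, 50, 27, 18.
The fourth-highest RPN is 280 (FM-10).

280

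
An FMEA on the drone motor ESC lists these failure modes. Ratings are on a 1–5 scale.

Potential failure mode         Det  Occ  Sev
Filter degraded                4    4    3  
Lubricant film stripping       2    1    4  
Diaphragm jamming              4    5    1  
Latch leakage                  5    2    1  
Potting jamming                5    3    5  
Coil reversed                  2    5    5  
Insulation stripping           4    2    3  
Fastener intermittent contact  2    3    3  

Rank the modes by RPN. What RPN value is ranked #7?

RPN = Severity × Occurrence × Detection:
  Filter degraded: 3 × 4 × 4 = 48
  Lubricant film stripping: 4 × 1 × 2 = 8
  Diaphragm jamming: 1 × 5 × 4 = 20
  Latch leakage: 1 × 2 × 5 = 10
  Potting jamming: 5 × 3 × 5 = 75
  Coil reversed: 5 × 5 × 2 = 50
  Insulation stripping: 3 × 2 × 4 = 24
  Fastener intermittent contact: 3 × 3 × 2 = 18
Sorted descending: 75, 50, 48, 24, 20, 18, 10, 8.
The seventh-highest RPN is 10 (Latch leakage).

10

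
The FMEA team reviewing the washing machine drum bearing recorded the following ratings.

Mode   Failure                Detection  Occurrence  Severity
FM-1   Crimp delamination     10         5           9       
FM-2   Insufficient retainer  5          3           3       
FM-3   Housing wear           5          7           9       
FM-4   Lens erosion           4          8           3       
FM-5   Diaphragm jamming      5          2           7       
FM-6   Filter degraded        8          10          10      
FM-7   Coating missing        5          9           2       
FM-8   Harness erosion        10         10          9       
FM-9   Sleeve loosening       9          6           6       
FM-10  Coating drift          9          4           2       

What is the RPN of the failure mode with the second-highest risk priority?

RPN = Severity × Occurrence × Detection:
  FM-1: 9 × 5 × 10 = 450
  FM-2: 3 × 3 × 5 = 45
  FM-3: 9 × 7 × 5 = 315
  FM-4: 3 × 8 × 4 = 96
  FM-5: 7 × 2 × 5 = 70
  FM-6: 10 × 10 × 8 = 800
  FM-7: 2 × 9 × 5 = 90
  FM-8: 9 × 10 × 10 = 900
  FM-9: 6 × 6 × 9 = 324
  FM-10: 2 × 4 × 9 = 72
Sorted descending: 900, 800, 450, 324, 315, 96, 90, 72, 70, 45.
The second-highest RPN is 800 (FM-6).

800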